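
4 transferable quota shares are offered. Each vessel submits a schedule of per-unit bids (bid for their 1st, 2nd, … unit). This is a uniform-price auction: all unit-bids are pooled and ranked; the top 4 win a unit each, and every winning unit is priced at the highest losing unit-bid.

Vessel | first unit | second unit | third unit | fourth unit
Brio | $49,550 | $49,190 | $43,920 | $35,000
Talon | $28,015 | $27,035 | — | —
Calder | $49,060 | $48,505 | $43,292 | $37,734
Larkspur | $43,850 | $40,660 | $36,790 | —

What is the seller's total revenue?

All unit-bids, highest first — top 4: 49,550 (Brio-1), 49,190 (Brio-2), 49,060 (Calder-1), 48,505 (Calder-2)
Highest rejected unit-bid = $43,920.
Allocation: Brio 2, Calder 2. Every unit priced at $43,920.
Revenue = 4 × 43,920 = $175,680.

Total revenue: $175,680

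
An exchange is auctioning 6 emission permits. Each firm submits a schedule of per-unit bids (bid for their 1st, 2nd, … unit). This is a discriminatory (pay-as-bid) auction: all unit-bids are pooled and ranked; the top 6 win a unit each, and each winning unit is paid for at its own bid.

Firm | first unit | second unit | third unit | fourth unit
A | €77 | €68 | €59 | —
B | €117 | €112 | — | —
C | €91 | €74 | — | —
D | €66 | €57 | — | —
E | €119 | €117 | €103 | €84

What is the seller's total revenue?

All unit-bids, highest first — top 6: 119 (E-1), 117 (B-1), 117 (E-2), 112 (B-2), 103 (E-3), 91 (C-1)
Next rejected bid: €84 (not a price — pay-as-bid).
Each winning unit pays its own bid.
Revenue = 119 + 117 + 117 + 112 + 103 + 91 = €659.

Total revenue: €659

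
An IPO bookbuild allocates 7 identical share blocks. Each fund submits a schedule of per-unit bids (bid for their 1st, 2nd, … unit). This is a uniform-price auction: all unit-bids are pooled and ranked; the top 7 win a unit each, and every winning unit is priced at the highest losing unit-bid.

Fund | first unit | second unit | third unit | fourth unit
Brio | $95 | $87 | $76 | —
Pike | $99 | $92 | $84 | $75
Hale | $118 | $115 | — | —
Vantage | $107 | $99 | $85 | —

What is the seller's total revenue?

All unit-bids, highest first — top 7: 118 (Hale-1), 115 (Hale-2), 107 (Vantage-1), 99 (Pike-1), 99 (Vantage-2), 95 (Brio-1), 92 (Pike-2)
The (k+1)-th unit-bid is $87.
Allocation: Brio 1, Hale 2, Pike 2, Vantage 2. Every unit priced at $87.
Revenue = 7 × 87 = $609.

Total revenue: $609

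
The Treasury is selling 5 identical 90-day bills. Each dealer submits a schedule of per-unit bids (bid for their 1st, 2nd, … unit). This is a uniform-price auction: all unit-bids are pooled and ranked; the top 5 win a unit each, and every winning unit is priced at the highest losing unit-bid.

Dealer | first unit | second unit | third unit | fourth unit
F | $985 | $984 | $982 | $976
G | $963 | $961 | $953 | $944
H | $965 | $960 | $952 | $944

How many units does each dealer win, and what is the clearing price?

Pooled unit-bids ranked (top 5): 985 (F-1), 984 (F-2), 982 (F-3), 976 (F-4), 965 (H-1)
First bid not allocated: $963.
Allocation: F 4, H 1.

F 4, H 1; clearing price $963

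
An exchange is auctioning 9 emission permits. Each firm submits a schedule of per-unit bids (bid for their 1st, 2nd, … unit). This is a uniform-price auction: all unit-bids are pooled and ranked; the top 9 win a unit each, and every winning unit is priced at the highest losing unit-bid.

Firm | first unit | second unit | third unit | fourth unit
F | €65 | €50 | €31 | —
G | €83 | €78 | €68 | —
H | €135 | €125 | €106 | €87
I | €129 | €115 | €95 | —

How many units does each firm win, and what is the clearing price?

G 2, H 4, I 3; clearing price €68

All unit-bids, highest first — top 9: 135 (H-1), 129 (I-1), 125 (H-2), 115 (I-2), 106 (H-3), 95 (I-3), 87 (H-4), 83 (G-1), 78 (G-2)
The (k+1)-th unit-bid is €68.
Allocation: G 2, H 4, I 3.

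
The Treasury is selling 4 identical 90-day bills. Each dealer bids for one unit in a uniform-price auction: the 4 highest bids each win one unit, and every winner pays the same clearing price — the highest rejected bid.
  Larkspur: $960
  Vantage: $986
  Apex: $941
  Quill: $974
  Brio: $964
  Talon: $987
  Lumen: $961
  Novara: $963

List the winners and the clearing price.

Talon, Vantage, Quill, Brio; each pays $963

Bids ranked high→low: 987 (Talon), 986 (Vantage), 974 (Quill), 964 (Brio), 963 (Novara), 961 (Lumen), …
The 4 highest are Talon, Vantage, Quill, Brio.
First losing bid is Novara's $963, which sets the uniform price.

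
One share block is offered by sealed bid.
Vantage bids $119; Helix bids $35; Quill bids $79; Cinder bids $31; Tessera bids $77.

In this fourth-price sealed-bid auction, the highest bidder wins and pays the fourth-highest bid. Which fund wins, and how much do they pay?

Vantage pays $35

Fourth-price sealed-bid auction: the highest bidder wins and pays the fourth-highest bid.
Bids ranked: 119 (Vantage) > 79 (Quill) > 77 (Tessera) > 35 (Helix) > 31 (Cinder)
Vantage wins; payment is bid #4 in the ranking = $35.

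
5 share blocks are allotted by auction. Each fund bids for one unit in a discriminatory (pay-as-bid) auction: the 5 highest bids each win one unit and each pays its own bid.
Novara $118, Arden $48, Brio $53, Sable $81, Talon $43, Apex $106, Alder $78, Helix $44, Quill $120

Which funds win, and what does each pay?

Quill $120, Novara $118, Apex $106, Sable $81, Alder $78

Sorting: 120 (Quill), 118 (Novara), 106 (Apex), 81 (Sable), 78 (Alder), 53 (Brio), 48 (Arden), …
The 5 highest are Quill, Novara, Apex, Sable, Alder.
Each winner pays its own bid: Quill $120, Novara $118, Apex $106, Sable $81, Alder $78.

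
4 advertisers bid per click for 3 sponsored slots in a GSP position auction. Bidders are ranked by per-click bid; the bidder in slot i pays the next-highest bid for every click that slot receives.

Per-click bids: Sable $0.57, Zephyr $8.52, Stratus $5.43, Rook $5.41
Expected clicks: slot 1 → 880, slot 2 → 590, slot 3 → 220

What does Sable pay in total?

Sable pays $0.00

Ranked by bid: $8.52 (Zephyr) > $5.43 (Stratus) > $5.41 (Rook) > $0.57 (Sable)
Sable ranks below slot 3 → no slot, pays nothing.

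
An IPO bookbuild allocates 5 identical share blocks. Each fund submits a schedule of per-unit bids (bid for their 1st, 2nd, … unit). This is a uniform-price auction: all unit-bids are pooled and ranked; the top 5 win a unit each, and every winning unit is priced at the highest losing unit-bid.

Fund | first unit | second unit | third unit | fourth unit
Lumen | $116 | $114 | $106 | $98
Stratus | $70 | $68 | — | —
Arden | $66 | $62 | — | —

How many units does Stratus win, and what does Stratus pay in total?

All unit-bids, highest first — top 5: 116 (Lumen-1), 114 (Lumen-2), 106 (Lumen-3), 98 (Lumen-4), 70 (Stratus-1)
Highest rejected unit-bid = $68.
Stratus wins 1 unit(s) at $68 each.

Stratus: 1 unit, pays $68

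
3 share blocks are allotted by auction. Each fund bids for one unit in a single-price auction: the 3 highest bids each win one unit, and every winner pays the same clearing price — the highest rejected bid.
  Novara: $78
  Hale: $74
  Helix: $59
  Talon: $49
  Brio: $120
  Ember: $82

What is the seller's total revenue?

Ordering the bids: 120 (Brio), 82 (Ember), 78 (Novara), 74 (Hale), 59 (Helix), …
Winners (3 units): Brio, Ember, Novara.
Highest unsuccessful bid: $74 → clearing price.
Total revenue = 3 × $74 = $222.

Total revenue: $222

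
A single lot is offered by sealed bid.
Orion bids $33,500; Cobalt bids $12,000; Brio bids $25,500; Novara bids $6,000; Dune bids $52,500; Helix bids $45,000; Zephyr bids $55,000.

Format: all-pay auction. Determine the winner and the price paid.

Bids ranked: 55,000 (Zephyr) > 52,500 (Dune) > 45,000 (Helix) > 33,500 (Orion) > 25,500 (Brio) > 12,000 (Cobalt) > …
Zephyr is highest and takes the item; every bidder forfeits their bid.

Zephyr pays $55,000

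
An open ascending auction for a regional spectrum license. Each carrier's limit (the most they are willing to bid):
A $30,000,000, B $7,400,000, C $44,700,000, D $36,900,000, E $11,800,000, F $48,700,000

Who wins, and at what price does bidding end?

Sorting limits: 48,700,000 (F) > 44,700,000 (C) > 36,900,000 (D) > 30,000,000 (A) > 11,800,000 (E) > 7,400,000 (B)
C is the last rival to drop out, at $44,700,000; F remains and wins at that price.

F wins at $44,700,000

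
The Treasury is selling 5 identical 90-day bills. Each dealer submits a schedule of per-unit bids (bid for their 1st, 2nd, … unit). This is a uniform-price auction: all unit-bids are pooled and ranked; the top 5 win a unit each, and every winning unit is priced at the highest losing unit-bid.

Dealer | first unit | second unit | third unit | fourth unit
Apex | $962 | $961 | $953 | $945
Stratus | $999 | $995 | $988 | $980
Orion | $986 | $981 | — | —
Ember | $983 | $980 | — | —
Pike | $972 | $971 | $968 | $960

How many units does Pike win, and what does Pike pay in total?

Pooled unit-bids ranked (top 5): 999 (Stratus-1), 995 (Stratus-2), 988 (Stratus-3), 986 (Orion-1), 983 (Ember-1)
Highest rejected unit-bid = $981.
Pike wins 0 unit(s) at $981 each.

Pike: 0 units, pays $0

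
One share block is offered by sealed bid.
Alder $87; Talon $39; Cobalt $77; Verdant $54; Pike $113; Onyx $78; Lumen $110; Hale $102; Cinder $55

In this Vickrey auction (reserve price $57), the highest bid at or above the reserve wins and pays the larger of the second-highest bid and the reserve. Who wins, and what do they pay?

Vickrey auction (reserve price $57): the highest bid at or above the reserve wins and pays the larger of the second-highest bid and the reserve.
Bids in order: 113 (Pike) > 110 (Lumen) > 102 (Hale) > 87 (Alder) > 78 (Onyx) > 77 (Cobalt) > …
Pike has the top bid at or above the reserve ($113).
Second-highest bid $110 exceeds the reserve $57 → payment $110.

Pike pays $110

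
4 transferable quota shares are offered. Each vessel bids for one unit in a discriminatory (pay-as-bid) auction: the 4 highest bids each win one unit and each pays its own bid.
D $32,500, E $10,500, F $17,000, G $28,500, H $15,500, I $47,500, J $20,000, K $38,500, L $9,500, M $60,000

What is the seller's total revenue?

Bids ranked high→low: 60,000 (M), 47,500 (I), 38,500 (K), 32,500 (D), 28,500 (G), 20,000 (J), …
Winners (4 units): M, I, K, D.
Total revenue = 60,000 + 47,500 + 38,500 + 32,500 = $178,500.

Total revenue: $178,500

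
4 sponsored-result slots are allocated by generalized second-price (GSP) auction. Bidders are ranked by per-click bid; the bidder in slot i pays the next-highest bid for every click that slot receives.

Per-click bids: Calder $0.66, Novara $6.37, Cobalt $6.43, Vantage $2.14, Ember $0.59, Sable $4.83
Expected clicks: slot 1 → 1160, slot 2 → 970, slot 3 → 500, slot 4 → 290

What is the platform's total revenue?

Per-click bids in order: $6.43 (Cobalt) > $6.37 (Novara) > $4.83 (Sable) > $2.14 (Vantage) > $0.66 (Calder) > …
Slot 1: Cobalt pays $6.37 × 1160 = $7389.20
Slot 2: Novara pays $4.83 × 970 = $4685.10
Slot 3: Sable pays $2.14 × 500 = $1070.00
Slot 4: Vantage pays $0.66 × 290 = $191.40
Total = $13335.70

Total revenue: $13335.70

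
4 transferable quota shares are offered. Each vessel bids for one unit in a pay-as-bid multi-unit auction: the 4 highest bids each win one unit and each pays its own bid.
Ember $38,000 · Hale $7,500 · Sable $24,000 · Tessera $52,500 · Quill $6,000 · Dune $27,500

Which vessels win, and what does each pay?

Ordering the bids: 52,500 (Tessera), 38,000 (Ember), 27,500 (Dune), 24,000 (Sable), 7,500 (Hale), 6,000 (Quill)
Winners (4 units): Tessera, Ember, Dune, Sable.
Each winner pays its own bid: Tessera $52,500, Ember $38,000, Dune $27,500, Sable $24,000.

Tessera $52,500, Ember $38,000, Dune $27,500, Sable $24,000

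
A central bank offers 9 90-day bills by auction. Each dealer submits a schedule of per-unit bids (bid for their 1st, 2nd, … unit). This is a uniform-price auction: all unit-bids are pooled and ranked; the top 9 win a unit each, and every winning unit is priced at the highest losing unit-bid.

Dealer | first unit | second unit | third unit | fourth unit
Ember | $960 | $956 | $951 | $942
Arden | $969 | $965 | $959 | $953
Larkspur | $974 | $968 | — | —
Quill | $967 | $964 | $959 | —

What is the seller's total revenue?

Pooled unit-bids ranked (top 9): 974 (Larkspur-1), 969 (Arden-1), 968 (Larkspur-2), 967 (Quill-1), 965 (Arden-2), 964 (Quill-2), 960 (Ember-1), 959 (Arden-3), 959 (Quill-3)
The (k+1)-th unit-bid is $956.
Allocation: Arden 3, Ember 1, Larkspur 2, Quill 3. Every unit priced at $956.
Revenue = 9 × 956 = $8,604.

Total revenue: $8,604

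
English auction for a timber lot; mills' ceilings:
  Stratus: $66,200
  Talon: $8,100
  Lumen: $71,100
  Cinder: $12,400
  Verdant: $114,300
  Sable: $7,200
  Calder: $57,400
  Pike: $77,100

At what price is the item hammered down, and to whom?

Verdant wins at $77,100

Open ascending-bid auction: the price rises until one bidder remains; the winner pays the price at which the last rival dropped out.
Limits ranked: 114,300 (Verdant) > 77,100 (Pike) > 71,100 (Lumen) > 66,200 (Stratus) > 57,400 (Calder) > 12,400 (Cinder) > …
Once the price passes $77,100, only Verdant is left; the hammer falls at Pike's limit of $77,100.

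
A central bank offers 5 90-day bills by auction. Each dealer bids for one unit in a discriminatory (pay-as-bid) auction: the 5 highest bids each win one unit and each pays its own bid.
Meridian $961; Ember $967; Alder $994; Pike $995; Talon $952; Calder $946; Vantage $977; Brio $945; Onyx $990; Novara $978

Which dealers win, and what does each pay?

Ordering the bids: 995 (Pike), 994 (Alder), 990 (Onyx), 978 (Novara), 977 (Vantage), 967 (Ember), 961 (Meridian), …
The 5 highest are Pike, Alder, Onyx, Novara, Vantage.
Each winner pays its own bid: Pike $995, Alder $994, Onyx $990, Novara $978, Vantage $977.

Pike $995, Alder $994, Onyx $990, Novara $978, Vantage $977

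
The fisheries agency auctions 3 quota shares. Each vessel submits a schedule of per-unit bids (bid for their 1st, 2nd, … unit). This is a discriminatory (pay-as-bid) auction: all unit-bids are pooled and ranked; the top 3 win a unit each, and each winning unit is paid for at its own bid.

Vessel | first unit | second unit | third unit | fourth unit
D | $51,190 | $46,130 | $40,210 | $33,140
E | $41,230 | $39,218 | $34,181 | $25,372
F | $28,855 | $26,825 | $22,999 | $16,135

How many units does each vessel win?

D 2, E 1

Pooled unit-bids ranked (top 3): 51,190 (D-1), 46,130 (D-2), 41,230 (E-1)
Next rejected bid: $40,210 (not a price — pay-as-bid).
Allocation: D 2, E 1.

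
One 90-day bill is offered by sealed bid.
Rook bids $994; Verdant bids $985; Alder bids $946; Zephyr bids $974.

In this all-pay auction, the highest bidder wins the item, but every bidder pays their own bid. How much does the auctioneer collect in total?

Total revenue: $3,899

Rule: the highest bidder wins the item, but every bidder pays their own bid.
Bids ranked: 994 (Rook) > 985 (Verdant) > 974 (Zephyr) > 946 (Alder)
Every bidder forfeits their bid regardless of winning.
Revenue = 994 + 985 + 946 + 974 = $3,899.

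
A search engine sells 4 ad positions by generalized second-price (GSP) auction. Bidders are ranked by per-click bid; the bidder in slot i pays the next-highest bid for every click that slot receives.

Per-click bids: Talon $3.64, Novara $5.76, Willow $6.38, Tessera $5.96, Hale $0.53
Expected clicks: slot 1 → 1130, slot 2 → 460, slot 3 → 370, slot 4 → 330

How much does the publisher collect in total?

Sorting advertisers: $6.38 (Willow) > $5.96 (Tessera) > $5.76 (Novara) > $3.64 (Talon) > $0.53 (Hale)
Slot 1: Willow pays $5.96 × 1130 = $6734.80
Slot 2: Tessera pays $5.76 × 460 = $2649.60
Slot 3: Novara pays $3.64 × 370 = $1346.80
Slot 4: Talon pays $0.53 × 330 = $174.90
Total = $10906.10

Total revenue: $10906.10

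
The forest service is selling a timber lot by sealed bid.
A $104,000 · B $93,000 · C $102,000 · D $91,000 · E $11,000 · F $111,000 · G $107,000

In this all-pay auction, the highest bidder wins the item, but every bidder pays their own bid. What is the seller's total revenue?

Total revenue: $619,000

Sorting bids: 111,000 (F) > 107,000 (G) > 104,000 (A) > 102,000 (C) > 93,000 (B) > 91,000 (D) > …
Every bidder forfeits their bid regardless of winning.
Revenue = 104,000 + 93,000 + 102,000 + 91,000 + 11,000 + 111,000 + 107,000 = $619,000.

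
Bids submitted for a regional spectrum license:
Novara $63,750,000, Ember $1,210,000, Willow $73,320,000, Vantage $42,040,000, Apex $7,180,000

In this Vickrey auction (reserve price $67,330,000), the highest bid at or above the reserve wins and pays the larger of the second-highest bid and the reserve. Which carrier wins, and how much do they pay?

Willow pays $67,330,000

Bids in order: 73,320,000 (Willow) > 63,750,000 (Novara) > 42,040,000 (Vantage) > 7,180,000 (Apex) > 1,210,000 (Ember)
Willow has the top bid at or above the reserve ($73,320,000).
Second-highest bid $63,750,000 is below the reserve $67,330,000, so the reserve binds → payment $67,330,000.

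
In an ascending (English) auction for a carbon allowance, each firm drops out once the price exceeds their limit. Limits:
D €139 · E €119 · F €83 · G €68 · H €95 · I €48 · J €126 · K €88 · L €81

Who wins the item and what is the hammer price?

D wins at €126

Rule: the price rises until one bidder remains; the winner pays the price at which the last rival dropped out.
Limits in order: 139 (D) > 126 (J) > 119 (E) > 95 (H) > 88 (K) > 83 (F) > …
Bidding ends when J exits at €126; D takes it.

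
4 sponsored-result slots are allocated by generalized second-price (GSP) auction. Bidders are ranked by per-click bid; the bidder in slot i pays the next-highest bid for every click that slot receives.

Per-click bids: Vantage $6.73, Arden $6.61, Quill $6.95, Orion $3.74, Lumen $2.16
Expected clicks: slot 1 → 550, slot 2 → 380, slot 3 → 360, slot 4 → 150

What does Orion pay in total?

Orion pays $324.00

Ranked by bid: $6.95 (Quill) > $6.73 (Vantage) > $6.61 (Arden) > $3.74 (Orion) > $2.16 (Lumen)
Orion holds slot 4 → pays next bid $2.16 × 150 clicks = $324.00.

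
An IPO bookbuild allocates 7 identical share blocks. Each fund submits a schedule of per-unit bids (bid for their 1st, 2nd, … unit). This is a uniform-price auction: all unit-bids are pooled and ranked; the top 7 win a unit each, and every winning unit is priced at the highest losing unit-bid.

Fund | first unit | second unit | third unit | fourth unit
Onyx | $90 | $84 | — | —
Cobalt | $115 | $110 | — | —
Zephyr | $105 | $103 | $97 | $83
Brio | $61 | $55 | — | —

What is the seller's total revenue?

Total revenue: $581

Pooled unit-bids ranked (top 7): 115 (Cobalt-1), 110 (Cobalt-2), 105 (Zephyr-1), 103 (Zephyr-2), 97 (Zephyr-3), 90 (Onyx-1), 84 (Onyx-2)
Highest rejected unit-bid = $83.
Allocation: Cobalt 2, Onyx 2, Zephyr 3. Every unit priced at $83.
Revenue = 7 × 83 = $581.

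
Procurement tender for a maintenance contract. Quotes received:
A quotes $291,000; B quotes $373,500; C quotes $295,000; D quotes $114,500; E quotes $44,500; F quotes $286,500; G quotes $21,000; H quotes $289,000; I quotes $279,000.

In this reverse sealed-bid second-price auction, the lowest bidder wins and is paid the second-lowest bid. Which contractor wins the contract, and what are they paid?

Bids ranked: 21,000 (G) < 44,500 (E) < 114,500 (D) < 279,000 (I) < 286,500 (F) < 289,000 (H) < …
G wins with the lowest bid; price is set by the runner-up at $44,500.

G is paid $44,500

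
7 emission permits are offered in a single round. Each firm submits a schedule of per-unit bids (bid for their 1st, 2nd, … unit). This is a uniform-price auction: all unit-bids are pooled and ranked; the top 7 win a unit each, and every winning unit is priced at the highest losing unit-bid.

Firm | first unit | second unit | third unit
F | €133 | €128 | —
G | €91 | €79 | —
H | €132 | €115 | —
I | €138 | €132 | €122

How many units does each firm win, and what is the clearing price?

F 2, H 2, I 3; clearing price €91

All unit-bids, highest first — top 7: 138 (I-1), 133 (F-1), 132 (H-1), 132 (I-2), 128 (F-2), 122 (I-3), 115 (H-2)
Highest rejected unit-bid = €91.
Allocation: F 2, H 2, I 3.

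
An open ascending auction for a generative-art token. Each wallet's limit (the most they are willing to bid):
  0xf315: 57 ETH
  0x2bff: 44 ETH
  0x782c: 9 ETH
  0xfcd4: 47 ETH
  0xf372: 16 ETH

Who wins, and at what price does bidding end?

Rule: the price rises until one bidder remains; the winner pays the price at which the last rival dropped out.
Sorting limits: 57 (0xf315) > 47 (0xfcd4) > 44 (0x2bff) > 16 (0xf372) > 9 (0x782c)
Once the price passes 47 ETH, only 0xf315 is left; the hammer falls at 0xfcd4's limit of 47 ETH.

0xf315 wins at 47 ETH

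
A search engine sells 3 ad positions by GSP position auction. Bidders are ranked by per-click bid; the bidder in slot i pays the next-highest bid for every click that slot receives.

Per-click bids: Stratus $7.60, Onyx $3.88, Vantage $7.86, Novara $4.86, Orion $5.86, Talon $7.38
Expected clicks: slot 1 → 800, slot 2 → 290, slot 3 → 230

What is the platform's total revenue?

Per-click bids in order: $7.86 (Vantage) > $7.60 (Stratus) > $7.38 (Talon) > $5.86 (Orion) > …
Slot 1: Vantage pays $7.60 × 800 = $6080.00
Slot 2: Stratus pays $7.38 × 290 = $2140.20
Slot 3: Talon pays $5.86 × 230 = $1347.80
Total = $9568.00

Total revenue: $9568.00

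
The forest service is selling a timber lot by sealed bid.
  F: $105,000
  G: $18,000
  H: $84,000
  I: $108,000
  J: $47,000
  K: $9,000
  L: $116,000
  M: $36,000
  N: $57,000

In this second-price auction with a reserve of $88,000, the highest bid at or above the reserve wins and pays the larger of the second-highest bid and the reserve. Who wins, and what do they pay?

Bids in order: 116,000 (L) > 108,000 (I) > 105,000 (F) > 84,000 (H) > 57,000 (N) > 47,000 (J) > …
L has the top bid at or above the reserve ($116,000).
Second-highest bid $108,000 exceeds the reserve $88,000 → payment $108,000.

L pays $108,000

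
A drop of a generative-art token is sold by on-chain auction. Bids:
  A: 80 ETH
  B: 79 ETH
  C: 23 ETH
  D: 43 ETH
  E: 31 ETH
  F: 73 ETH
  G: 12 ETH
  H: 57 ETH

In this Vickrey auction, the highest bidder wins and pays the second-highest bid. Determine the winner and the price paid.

A pays 79 ETH

Bids ranked: 80 (A) > 79 (B) > 73 (F) > 57 (H) > 43 (D) > 31 (E) > …
A is highest; pays the second-highest bid, 79 ETH.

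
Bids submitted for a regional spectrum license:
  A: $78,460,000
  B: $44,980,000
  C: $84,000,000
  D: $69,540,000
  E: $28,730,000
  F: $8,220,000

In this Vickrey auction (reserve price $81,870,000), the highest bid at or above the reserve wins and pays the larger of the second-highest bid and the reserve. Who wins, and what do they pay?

C pays $81,870,000

Vickrey auction (reserve price $81,870,000): the highest bid at or above the reserve wins and pays the larger of the second-highest bid and the reserve.
Bids in order: 84,000,000 (C) > 78,460,000 (A) > 69,540,000 (D) > 44,980,000 (B) > 28,730,000 (E) > 8,220,000 (F)
Highest eligible bid: C at $84,000,000.
Second-highest bid $78,460,000 is below the reserve $81,870,000, so the reserve binds → payment $81,870,000.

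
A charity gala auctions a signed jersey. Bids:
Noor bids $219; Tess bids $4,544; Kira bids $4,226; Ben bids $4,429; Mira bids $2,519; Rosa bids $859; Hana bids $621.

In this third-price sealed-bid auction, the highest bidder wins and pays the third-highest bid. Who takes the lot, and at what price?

Rule: the highest bidder wins and pays the third-highest bid.
Bids ranked: 4,544 (Tess) > 4,429 (Ben) > 4,226 (Kira) > 2,519 (Mira) > 859 (Rosa) > 621 (Hana) > …
Tess is highest; pays the third-highest bid, $4,226.

Tess pays $4,226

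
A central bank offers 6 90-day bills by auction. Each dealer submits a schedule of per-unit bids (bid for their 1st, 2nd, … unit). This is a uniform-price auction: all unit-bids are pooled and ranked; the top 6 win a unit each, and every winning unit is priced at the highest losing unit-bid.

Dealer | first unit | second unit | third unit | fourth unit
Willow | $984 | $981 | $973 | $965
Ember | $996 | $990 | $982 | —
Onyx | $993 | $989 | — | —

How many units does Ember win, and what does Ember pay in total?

Pooled unit-bids ranked (top 6): 996 (Ember-1), 993 (Onyx-1), 990 (Ember-2), 989 (Onyx-2), 984 (Willow-1), 982 (Ember-3)
Highest rejected unit-bid = $981.
Ember wins 3 unit(s) at $981 each.

Ember: 3 units, pays $2,943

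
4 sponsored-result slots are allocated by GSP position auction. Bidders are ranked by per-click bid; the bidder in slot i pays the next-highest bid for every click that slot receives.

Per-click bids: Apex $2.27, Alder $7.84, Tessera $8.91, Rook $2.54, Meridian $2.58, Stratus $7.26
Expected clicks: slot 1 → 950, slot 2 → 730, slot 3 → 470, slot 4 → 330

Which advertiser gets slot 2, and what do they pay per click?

Per-click bids in order: $8.91 (Tessera) > $7.84 (Alder) > $7.26 (Stratus) > $2.58 (Meridian) > $2.54 (Rook) > …
Slot 2 goes to the second-ranked bidder, Alder, who pays the next bid down: $7.26/click.

Alder; $7.26 per click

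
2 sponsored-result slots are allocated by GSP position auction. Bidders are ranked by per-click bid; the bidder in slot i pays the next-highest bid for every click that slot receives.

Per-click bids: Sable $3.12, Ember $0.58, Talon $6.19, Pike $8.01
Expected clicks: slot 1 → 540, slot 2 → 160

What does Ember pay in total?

Ember pays $0.00

Per-click bids in order: $8.01 (Pike) > $6.19 (Talon) > $3.12 (Sable) > …
Ember ranks below slot 2 → no slot, pays nothing.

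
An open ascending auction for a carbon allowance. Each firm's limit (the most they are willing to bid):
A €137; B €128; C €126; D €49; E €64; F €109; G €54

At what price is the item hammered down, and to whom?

Limits in order: 137 (A) > 128 (B) > 126 (C) > 109 (F) > 64 (E) > 54 (G) > …
Once the price passes €128, only A is left; the hammer falls at B's limit of €128.

A wins at €128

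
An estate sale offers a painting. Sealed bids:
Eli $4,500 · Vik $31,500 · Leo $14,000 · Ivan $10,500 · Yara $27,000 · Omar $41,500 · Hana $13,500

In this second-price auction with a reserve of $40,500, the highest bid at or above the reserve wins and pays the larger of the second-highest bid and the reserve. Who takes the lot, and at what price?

Omar pays $40,500

Bids ranked: 41,500 (Omar) > 31,500 (Vik) > 27,000 (Yara) > 14,000 (Leo) > 13,500 (Hana) > 10,500 (Ivan) > …
Highest eligible bid: Omar at $41,500.
Second-highest bid $31,500 is below the reserve $40,500, so the reserve binds → payment $40,500.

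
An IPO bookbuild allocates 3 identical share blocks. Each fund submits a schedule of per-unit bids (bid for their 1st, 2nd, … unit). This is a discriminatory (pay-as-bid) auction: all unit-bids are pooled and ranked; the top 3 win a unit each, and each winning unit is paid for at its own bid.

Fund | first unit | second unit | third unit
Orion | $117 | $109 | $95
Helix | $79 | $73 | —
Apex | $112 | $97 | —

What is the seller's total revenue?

Merging the schedules and taking the best 3: 117 (Orion-1), 112 (Apex-1), 109 (Orion-2)
Next rejected bid: $97 (not a price — pay-as-bid).
Each winning unit pays its own bid.
Revenue = 117 + 112 + 109 = $338.

Total revenue: $338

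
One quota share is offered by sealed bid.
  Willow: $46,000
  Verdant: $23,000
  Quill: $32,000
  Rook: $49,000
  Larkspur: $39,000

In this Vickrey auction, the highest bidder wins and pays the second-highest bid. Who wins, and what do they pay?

Rook pays $46,000

Bids in order: 49,000 (Rook) > 46,000 (Willow) > 39,000 (Larkspur) > 32,000 (Quill) > 23,000 (Verdant)
Rook is highest; pays the second-highest bid, $46,000.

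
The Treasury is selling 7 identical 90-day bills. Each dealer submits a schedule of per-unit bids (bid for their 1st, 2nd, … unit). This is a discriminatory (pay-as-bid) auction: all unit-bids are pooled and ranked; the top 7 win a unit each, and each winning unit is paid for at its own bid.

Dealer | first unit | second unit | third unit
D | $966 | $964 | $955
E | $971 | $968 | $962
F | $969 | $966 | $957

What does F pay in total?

F pays $1,935

Merging the schedules and taking the best 7: 971 (E-1), 969 (F-1), 968 (E-2), 966 (D-1), 966 (F-2), 964 (D-2), 962 (E-3)
Next rejected bid: $957 (not a price — pay-as-bid).
F's winning unit-bids: 969 + 966 = $1,935.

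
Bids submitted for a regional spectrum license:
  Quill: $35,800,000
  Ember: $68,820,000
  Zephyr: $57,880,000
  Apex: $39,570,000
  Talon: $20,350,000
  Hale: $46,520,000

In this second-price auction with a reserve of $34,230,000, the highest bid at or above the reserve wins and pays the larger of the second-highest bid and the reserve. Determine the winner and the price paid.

Rule: the highest bid at or above the reserve wins and pays the larger of the second-highest bid and the reserve.
Bids in order: 68,820,000 (Ember) > 57,880,000 (Zephyr) > 46,520,000 (Hale) > 39,570,000 (Apex) > 35,800,000 (Quill) > 20,350,000 (Talon)
Highest eligible bid: Ember at $68,820,000.
max(second-highest $57,880,000, reserve $34,230,000) = $57,880,000; the reserve does not bind.

Ember pays $57,880,000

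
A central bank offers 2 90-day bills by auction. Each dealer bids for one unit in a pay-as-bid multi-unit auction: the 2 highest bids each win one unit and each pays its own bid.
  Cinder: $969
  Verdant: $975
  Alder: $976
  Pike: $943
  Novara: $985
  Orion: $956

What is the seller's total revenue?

Total revenue: $1,961

Ordering the bids: 985 (Novara), 976 (Alder), 975 (Verdant), 969 (Cinder), …
The 2 highest are Novara, Alder.
Total revenue = 985 + 976 = $1,961.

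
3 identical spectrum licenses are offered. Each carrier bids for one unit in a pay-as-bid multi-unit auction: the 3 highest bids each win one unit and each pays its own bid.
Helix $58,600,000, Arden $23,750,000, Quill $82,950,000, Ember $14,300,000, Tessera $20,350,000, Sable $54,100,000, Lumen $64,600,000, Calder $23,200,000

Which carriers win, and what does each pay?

Quill $82,950,000, Lumen $64,600,000, Helix $58,600,000

Sorting: 82,950,000 (Quill), 64,600,000 (Lumen), 58,600,000 (Helix), 54,100,000 (Sable), 23,750,000 (Arden), …
The 3 highest are Quill, Lumen, Helix.
Each winner pays its own bid: Quill $82,950,000, Lumen $64,600,000, Helix $58,600,000.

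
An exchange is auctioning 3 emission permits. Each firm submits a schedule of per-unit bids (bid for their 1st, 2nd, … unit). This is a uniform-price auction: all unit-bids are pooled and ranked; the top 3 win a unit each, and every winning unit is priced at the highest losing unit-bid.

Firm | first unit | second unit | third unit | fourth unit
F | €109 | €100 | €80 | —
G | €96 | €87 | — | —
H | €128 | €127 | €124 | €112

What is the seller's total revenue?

Total revenue: €336

Pooled unit-bids ranked (top 3): 128 (H-1), 127 (H-2), 124 (H-3)
The (k+1)-th unit-bid is €112.
Allocation: H 3. Every unit priced at €112.
Revenue = 3 × 112 = €336.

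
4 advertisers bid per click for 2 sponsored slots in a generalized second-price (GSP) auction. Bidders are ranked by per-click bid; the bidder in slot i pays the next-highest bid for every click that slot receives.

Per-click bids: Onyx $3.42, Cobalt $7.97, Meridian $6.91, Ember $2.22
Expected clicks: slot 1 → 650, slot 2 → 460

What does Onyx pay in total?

Onyx pays $0.00

Per-click bids in order: $7.97 (Cobalt) > $6.91 (Meridian) > $3.42 (Onyx) > …
Onyx ranks below slot 2 → no slot, pays nothing.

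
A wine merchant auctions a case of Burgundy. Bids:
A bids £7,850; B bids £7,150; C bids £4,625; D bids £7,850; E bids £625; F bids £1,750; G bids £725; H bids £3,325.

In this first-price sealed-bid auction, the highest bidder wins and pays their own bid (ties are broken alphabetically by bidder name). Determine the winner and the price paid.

A pays £7,850

Sorting bids: 7,850 (A) > 7,850 (D) > 7,150 (B) > 4,625 (C) > 3,325 (H) > 1,750 (F) > …
A and D tie at £7,850; tie-break gives it to A.
A is highest → pays own bid, £7,850.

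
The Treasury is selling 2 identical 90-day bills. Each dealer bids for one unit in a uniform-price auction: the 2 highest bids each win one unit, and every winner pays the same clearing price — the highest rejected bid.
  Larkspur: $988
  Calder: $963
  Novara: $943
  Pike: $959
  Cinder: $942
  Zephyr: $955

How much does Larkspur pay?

Larkspur pays $959

Ordering the bids: 988 (Larkspur), 963 (Calder), 959 (Pike), 955 (Zephyr), …
The 2 highest are Larkspur, Calder.
Clearing price = highest rejected bid = $959.
Larkspur wins → pays $959.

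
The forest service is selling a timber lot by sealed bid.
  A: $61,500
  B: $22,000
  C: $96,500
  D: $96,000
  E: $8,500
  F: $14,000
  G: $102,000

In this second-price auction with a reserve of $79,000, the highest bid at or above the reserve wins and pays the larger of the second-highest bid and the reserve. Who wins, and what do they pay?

G pays $96,500

Rule: the highest bid at or above the reserve wins and pays the larger of the second-highest bid and the reserve.
Bids in order: 102,000 (G) > 96,500 (C) > 96,000 (D) > 61,500 (A) > 22,000 (B) > 14,000 (F) > …
Highest eligible bid: G at $102,000.
Second-highest bid $96,500 exceeds the reserve $79,000 → payment $96,500.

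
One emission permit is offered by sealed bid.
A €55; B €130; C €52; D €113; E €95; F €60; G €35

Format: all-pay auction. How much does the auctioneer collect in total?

Sorting bids: 130 (B) > 113 (D) > 95 (E) > 60 (F) > 55 (A) > 52 (C) > …
B wins with the top bid; all bids are sunk regardless.
Every bidder forfeits their bid regardless of winning.
Revenue = 55 + 130 + 52 + 113 + 95 + 60 + 35 = €540.

Total revenue: €540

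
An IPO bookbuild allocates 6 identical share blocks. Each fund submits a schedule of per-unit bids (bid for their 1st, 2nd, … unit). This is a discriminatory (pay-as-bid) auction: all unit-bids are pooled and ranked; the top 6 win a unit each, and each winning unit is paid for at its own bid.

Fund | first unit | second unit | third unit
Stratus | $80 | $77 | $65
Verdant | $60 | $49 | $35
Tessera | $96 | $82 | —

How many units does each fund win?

Merging the schedules and taking the best 6: 96 (Tessera-1), 82 (Tessera-2), 80 (Stratus-1), 77 (Stratus-2), 65 (Stratus-3), 60 (Verdant-1)
Next rejected bid: $49 (not a price — pay-as-bid).
Allocation: Stratus 3, Tessera 2, Verdant 1.

Stratus 3, Tessera 2, Verdant 1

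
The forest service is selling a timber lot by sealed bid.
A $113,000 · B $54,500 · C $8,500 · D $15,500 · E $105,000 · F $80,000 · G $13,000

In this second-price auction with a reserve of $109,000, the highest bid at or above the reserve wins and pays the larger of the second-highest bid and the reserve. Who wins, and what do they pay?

A pays $109,000

Second-price auction with a reserve of $109,000: the highest bid at or above the reserve wins and pays the larger of the second-highest bid and the reserve.
Bids ranked: 113,000 (A) > 105,000 (E) > 80,000 (F) > 54,500 (B) > 15,500 (D) > 13,000 (G) > …
Highest eligible bid: A at $113,000.
max(second-highest $105,000, reserve $109,000) = $109,000.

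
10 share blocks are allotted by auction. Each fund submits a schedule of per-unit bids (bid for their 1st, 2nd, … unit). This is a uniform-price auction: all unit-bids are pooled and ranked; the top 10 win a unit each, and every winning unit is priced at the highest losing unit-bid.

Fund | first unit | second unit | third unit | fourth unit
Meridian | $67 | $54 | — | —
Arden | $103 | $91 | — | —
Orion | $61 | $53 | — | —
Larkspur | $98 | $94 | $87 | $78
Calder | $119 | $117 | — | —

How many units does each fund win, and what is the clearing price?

Arden 2, Calder 2, Larkspur 4, Meridian 1, Orion 1; clearing price $54

All unit-bids, highest first — top 10: 119 (Calder-1), 117 (Calder-2), 103 (Arden-1), 98 (Larkspur-1), 94 (Larkspur-2), 91 (Arden-2), 87 (Larkspur-3), 78 (Larkspur-4), 67 (Meridian-1), 61 (Orion-1)
Highest rejected unit-bid = $54.
Allocation: Arden 2, Calder 2, Larkspur 4, Meridian 1, Orion 1.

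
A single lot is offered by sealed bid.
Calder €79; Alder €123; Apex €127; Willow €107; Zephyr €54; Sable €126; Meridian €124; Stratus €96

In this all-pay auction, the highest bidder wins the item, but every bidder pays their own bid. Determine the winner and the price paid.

Sorting bids: 127 (Apex) > 126 (Sable) > 124 (Meridian) > 123 (Alder) > 107 (Willow) > 96 (Stratus) > …
Apex wins with the top bid; all bids are sunk regardless.

Apex pays €127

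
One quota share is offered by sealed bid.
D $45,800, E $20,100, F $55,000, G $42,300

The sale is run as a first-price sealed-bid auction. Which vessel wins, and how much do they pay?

Sorting bids: 55,000 (F) > 45,800 (D) > 42,300 (G) > 20,100 (E)
F has the highest bid and pays exactly that: $55,000.

F pays $55,000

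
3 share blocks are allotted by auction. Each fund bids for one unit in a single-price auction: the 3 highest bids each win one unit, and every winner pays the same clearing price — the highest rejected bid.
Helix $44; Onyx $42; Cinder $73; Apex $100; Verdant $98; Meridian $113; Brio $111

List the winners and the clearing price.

Sorting: 113 (Meridian), 111 (Brio), 100 (Apex), 98 (Verdant), 73 (Cinder), …
The 3 highest are Meridian, Brio, Apex.
Clearing price = highest rejected bid = $98.

Meridian, Brio, Apex; each pays $98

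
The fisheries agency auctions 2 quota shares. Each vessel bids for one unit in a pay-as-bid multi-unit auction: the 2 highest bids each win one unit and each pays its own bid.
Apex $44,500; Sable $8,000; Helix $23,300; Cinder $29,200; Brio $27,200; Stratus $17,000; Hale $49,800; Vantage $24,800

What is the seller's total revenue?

Bids ranked high→low: 49,800 (Hale), 44,500 (Apex), 29,200 (Cinder), 27,200 (Brio), …
The 2 highest are Hale, Apex.
Total revenue = 49,800 + 44,500 = $94,300.

Total revenue: $94,300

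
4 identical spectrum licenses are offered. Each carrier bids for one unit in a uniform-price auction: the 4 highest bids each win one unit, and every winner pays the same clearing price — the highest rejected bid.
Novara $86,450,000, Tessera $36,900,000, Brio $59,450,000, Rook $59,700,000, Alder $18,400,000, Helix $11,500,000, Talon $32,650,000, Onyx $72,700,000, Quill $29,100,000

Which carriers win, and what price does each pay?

Sorting: 86,450,000 (Novara), 72,700,000 (Onyx), 59,700,000 (Rook), 59,450,000 (Brio), 36,900,000 (Tessera), 32,650,000 (Talon), …
The 4 highest are Novara, Onyx, Rook, Brio.
Clearing price = highest rejected bid = $36,900,000.

Novara, Onyx, Rook, Brio; each pays $36,900,000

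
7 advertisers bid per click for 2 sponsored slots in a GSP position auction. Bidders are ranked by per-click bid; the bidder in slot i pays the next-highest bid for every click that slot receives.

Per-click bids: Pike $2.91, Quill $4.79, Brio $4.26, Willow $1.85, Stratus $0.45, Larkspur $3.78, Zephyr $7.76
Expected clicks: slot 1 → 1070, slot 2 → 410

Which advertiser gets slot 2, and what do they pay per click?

Quill; $4.26 per click

Per-click bids in order: $7.76 (Zephyr) > $4.79 (Quill) > $4.26 (Brio) > …
Slot 2 goes to the second-ranked bidder, Quill, who pays the next bid down: $4.26/click.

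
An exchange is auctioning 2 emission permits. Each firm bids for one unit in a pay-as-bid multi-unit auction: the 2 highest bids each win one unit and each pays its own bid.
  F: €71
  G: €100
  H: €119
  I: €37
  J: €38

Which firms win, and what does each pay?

Sorting: 119 (H), 100 (G), 71 (F), 38 (J), …
Top 2: H, G.
Each winner pays its own bid: H €119, G €100.

H €119, G €100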